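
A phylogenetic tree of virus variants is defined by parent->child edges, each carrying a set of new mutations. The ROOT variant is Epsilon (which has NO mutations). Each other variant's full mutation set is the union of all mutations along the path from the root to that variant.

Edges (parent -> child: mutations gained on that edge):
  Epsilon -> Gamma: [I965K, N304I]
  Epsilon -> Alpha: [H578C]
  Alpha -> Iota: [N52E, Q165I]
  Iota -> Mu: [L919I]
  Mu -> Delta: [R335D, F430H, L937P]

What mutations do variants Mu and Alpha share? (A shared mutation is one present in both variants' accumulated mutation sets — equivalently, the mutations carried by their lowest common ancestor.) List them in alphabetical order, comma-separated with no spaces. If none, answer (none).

Answer: H578C

Derivation:
Accumulating mutations along path to Mu:
  At Epsilon: gained [] -> total []
  At Alpha: gained ['H578C'] -> total ['H578C']
  At Iota: gained ['N52E', 'Q165I'] -> total ['H578C', 'N52E', 'Q165I']
  At Mu: gained ['L919I'] -> total ['H578C', 'L919I', 'N52E', 'Q165I']
Mutations(Mu) = ['H578C', 'L919I', 'N52E', 'Q165I']
Accumulating mutations along path to Alpha:
  At Epsilon: gained [] -> total []
  At Alpha: gained ['H578C'] -> total ['H578C']
Mutations(Alpha) = ['H578C']
Intersection: ['H578C', 'L919I', 'N52E', 'Q165I'] ∩ ['H578C'] = ['H578C']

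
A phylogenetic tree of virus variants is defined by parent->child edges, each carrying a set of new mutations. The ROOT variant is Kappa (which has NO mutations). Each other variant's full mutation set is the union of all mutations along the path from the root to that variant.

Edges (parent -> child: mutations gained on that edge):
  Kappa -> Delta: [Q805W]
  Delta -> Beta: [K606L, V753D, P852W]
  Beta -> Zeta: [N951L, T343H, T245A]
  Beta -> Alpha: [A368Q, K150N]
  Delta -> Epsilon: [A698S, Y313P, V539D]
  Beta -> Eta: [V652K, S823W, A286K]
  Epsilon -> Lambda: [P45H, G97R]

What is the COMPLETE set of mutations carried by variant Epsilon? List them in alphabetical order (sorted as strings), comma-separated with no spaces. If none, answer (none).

At Kappa: gained [] -> total []
At Delta: gained ['Q805W'] -> total ['Q805W']
At Epsilon: gained ['A698S', 'Y313P', 'V539D'] -> total ['A698S', 'Q805W', 'V539D', 'Y313P']

Answer: A698S,Q805W,V539D,Y313P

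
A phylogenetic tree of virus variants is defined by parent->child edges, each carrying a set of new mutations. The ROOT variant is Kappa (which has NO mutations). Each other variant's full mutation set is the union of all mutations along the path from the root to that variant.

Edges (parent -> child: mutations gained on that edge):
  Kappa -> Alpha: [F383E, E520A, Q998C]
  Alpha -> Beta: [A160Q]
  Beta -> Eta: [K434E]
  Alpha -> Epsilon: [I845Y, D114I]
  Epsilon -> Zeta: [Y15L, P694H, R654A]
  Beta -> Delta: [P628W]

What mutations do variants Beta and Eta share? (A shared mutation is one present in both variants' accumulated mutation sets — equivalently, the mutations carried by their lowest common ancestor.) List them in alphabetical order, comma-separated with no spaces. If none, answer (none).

Answer: A160Q,E520A,F383E,Q998C

Derivation:
Accumulating mutations along path to Beta:
  At Kappa: gained [] -> total []
  At Alpha: gained ['F383E', 'E520A', 'Q998C'] -> total ['E520A', 'F383E', 'Q998C']
  At Beta: gained ['A160Q'] -> total ['A160Q', 'E520A', 'F383E', 'Q998C']
Mutations(Beta) = ['A160Q', 'E520A', 'F383E', 'Q998C']
Accumulating mutations along path to Eta:
  At Kappa: gained [] -> total []
  At Alpha: gained ['F383E', 'E520A', 'Q998C'] -> total ['E520A', 'F383E', 'Q998C']
  At Beta: gained ['A160Q'] -> total ['A160Q', 'E520A', 'F383E', 'Q998C']
  At Eta: gained ['K434E'] -> total ['A160Q', 'E520A', 'F383E', 'K434E', 'Q998C']
Mutations(Eta) = ['A160Q', 'E520A', 'F383E', 'K434E', 'Q998C']
Intersection: ['A160Q', 'E520A', 'F383E', 'Q998C'] ∩ ['A160Q', 'E520A', 'F383E', 'K434E', 'Q998C'] = ['A160Q', 'E520A', 'F383E', 'Q998C']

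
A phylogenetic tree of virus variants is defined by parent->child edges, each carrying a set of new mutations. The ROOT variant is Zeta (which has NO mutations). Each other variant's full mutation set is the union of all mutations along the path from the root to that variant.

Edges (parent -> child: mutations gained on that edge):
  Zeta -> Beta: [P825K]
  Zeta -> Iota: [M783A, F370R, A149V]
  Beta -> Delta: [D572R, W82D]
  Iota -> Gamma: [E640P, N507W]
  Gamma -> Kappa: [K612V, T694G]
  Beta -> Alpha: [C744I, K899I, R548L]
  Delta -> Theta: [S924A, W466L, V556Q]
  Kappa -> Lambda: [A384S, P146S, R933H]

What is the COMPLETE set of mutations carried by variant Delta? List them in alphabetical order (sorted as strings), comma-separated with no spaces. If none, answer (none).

Answer: D572R,P825K,W82D

Derivation:
At Zeta: gained [] -> total []
At Beta: gained ['P825K'] -> total ['P825K']
At Delta: gained ['D572R', 'W82D'] -> total ['D572R', 'P825K', 'W82D']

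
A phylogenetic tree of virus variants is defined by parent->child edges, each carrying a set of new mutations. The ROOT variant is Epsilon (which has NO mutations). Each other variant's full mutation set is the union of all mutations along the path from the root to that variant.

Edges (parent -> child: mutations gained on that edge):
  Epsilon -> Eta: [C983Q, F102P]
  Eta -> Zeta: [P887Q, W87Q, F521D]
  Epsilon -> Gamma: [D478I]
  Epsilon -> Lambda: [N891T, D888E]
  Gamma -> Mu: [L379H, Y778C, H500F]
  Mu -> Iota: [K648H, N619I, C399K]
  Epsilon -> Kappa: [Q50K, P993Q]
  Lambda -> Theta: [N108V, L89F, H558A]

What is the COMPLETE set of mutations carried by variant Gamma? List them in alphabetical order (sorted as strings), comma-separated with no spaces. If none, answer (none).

Answer: D478I

Derivation:
At Epsilon: gained [] -> total []
At Gamma: gained ['D478I'] -> total ['D478I']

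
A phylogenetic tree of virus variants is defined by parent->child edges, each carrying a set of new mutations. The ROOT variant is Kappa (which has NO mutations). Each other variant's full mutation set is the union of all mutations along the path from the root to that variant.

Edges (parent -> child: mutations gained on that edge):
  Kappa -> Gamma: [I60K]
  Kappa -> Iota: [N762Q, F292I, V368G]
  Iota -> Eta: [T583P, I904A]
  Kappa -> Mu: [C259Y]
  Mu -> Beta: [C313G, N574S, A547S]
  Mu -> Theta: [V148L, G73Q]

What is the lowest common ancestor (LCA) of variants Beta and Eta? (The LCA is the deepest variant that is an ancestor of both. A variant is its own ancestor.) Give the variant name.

Path from root to Beta: Kappa -> Mu -> Beta
  ancestors of Beta: {Kappa, Mu, Beta}
Path from root to Eta: Kappa -> Iota -> Eta
  ancestors of Eta: {Kappa, Iota, Eta}
Common ancestors: {Kappa}
Walk up from Eta: Eta (not in ancestors of Beta), Iota (not in ancestors of Beta), Kappa (in ancestors of Beta)
Deepest common ancestor (LCA) = Kappa

Answer: Kappa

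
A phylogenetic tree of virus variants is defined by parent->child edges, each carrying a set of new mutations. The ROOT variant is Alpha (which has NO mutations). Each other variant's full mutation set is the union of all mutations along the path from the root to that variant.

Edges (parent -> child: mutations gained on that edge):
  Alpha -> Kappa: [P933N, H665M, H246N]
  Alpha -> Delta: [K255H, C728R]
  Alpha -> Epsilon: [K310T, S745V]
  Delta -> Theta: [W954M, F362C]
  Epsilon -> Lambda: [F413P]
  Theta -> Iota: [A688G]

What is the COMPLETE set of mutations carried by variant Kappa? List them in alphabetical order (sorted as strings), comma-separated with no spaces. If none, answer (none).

At Alpha: gained [] -> total []
At Kappa: gained ['P933N', 'H665M', 'H246N'] -> total ['H246N', 'H665M', 'P933N']

Answer: H246N,H665M,P933N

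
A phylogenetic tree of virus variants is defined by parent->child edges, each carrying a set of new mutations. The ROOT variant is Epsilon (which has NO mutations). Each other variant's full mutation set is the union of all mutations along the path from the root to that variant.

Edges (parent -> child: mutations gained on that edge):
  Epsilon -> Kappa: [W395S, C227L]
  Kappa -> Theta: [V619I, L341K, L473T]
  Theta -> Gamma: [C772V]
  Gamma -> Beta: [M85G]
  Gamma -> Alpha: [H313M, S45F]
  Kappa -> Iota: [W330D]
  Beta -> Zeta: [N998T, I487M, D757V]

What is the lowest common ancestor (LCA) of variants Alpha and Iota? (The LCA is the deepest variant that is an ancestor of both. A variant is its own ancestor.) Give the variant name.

Path from root to Alpha: Epsilon -> Kappa -> Theta -> Gamma -> Alpha
  ancestors of Alpha: {Epsilon, Kappa, Theta, Gamma, Alpha}
Path from root to Iota: Epsilon -> Kappa -> Iota
  ancestors of Iota: {Epsilon, Kappa, Iota}
Common ancestors: {Epsilon, Kappa}
Walk up from Iota: Iota (not in ancestors of Alpha), Kappa (in ancestors of Alpha), Epsilon (in ancestors of Alpha)
Deepest common ancestor (LCA) = Kappa

Answer: Kappa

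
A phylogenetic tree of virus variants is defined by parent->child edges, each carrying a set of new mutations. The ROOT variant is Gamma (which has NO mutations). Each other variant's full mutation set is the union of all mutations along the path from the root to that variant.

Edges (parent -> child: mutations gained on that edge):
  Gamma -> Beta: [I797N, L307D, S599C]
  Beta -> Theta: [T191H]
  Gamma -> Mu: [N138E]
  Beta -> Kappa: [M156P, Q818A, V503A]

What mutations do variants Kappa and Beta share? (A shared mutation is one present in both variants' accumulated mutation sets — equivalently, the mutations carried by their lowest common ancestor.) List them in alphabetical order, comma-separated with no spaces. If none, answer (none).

Accumulating mutations along path to Kappa:
  At Gamma: gained [] -> total []
  At Beta: gained ['I797N', 'L307D', 'S599C'] -> total ['I797N', 'L307D', 'S599C']
  At Kappa: gained ['M156P', 'Q818A', 'V503A'] -> total ['I797N', 'L307D', 'M156P', 'Q818A', 'S599C', 'V503A']
Mutations(Kappa) = ['I797N', 'L307D', 'M156P', 'Q818A', 'S599C', 'V503A']
Accumulating mutations along path to Beta:
  At Gamma: gained [] -> total []
  At Beta: gained ['I797N', 'L307D', 'S599C'] -> total ['I797N', 'L307D', 'S599C']
Mutations(Beta) = ['I797N', 'L307D', 'S599C']
Intersection: ['I797N', 'L307D', 'M156P', 'Q818A', 'S599C', 'V503A'] ∩ ['I797N', 'L307D', 'S599C'] = ['I797N', 'L307D', 'S599C']

Answer: I797N,L307D,S599C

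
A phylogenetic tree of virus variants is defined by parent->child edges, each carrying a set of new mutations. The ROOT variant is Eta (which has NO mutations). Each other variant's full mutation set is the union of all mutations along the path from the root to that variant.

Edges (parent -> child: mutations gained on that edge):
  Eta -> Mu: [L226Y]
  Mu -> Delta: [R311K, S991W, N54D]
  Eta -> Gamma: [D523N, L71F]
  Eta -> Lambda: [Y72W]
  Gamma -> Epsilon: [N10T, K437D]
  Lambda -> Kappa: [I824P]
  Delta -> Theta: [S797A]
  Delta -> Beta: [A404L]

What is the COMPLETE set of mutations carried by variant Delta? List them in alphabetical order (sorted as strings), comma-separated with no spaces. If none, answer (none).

At Eta: gained [] -> total []
At Mu: gained ['L226Y'] -> total ['L226Y']
At Delta: gained ['R311K', 'S991W', 'N54D'] -> total ['L226Y', 'N54D', 'R311K', 'S991W']

Answer: L226Y,N54D,R311K,S991W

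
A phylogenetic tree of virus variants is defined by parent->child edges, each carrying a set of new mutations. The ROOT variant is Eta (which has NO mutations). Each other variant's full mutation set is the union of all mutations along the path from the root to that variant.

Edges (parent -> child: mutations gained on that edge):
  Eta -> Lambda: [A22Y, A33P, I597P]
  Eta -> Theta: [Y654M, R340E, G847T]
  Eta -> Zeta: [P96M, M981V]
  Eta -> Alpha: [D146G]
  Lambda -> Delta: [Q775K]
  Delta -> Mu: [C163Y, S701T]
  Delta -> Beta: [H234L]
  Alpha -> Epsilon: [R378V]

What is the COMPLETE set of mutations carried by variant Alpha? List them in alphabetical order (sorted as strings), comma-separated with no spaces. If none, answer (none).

Answer: D146G

Derivation:
At Eta: gained [] -> total []
At Alpha: gained ['D146G'] -> total ['D146G']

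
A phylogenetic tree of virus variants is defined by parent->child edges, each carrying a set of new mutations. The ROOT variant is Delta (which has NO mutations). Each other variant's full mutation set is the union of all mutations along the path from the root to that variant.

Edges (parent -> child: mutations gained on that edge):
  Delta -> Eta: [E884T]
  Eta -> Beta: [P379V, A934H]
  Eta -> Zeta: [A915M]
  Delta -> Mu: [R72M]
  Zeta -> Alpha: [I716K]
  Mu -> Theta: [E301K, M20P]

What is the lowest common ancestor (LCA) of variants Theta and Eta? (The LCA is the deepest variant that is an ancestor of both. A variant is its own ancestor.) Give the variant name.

Answer: Delta

Derivation:
Path from root to Theta: Delta -> Mu -> Theta
  ancestors of Theta: {Delta, Mu, Theta}
Path from root to Eta: Delta -> Eta
  ancestors of Eta: {Delta, Eta}
Common ancestors: {Delta}
Walk up from Eta: Eta (not in ancestors of Theta), Delta (in ancestors of Theta)
Deepest common ancestor (LCA) = Delta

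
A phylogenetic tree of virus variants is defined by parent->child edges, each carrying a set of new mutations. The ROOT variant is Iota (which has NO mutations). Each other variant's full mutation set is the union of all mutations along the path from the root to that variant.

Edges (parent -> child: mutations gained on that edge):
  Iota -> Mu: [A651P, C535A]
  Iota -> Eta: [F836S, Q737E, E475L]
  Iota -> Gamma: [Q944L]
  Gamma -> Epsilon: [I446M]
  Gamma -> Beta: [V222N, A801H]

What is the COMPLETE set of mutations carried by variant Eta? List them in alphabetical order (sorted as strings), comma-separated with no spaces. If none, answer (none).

At Iota: gained [] -> total []
At Eta: gained ['F836S', 'Q737E', 'E475L'] -> total ['E475L', 'F836S', 'Q737E']

Answer: E475L,F836S,Q737E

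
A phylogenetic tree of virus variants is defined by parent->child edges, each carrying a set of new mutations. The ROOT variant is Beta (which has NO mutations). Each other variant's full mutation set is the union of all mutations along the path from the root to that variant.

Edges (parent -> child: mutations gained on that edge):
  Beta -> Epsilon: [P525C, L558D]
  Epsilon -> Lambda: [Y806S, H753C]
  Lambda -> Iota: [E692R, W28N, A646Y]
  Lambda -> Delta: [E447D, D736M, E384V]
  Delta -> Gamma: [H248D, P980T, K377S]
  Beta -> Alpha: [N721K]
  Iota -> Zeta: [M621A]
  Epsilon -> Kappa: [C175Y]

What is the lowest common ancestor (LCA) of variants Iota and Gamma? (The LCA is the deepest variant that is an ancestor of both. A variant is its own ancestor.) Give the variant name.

Path from root to Iota: Beta -> Epsilon -> Lambda -> Iota
  ancestors of Iota: {Beta, Epsilon, Lambda, Iota}
Path from root to Gamma: Beta -> Epsilon -> Lambda -> Delta -> Gamma
  ancestors of Gamma: {Beta, Epsilon, Lambda, Delta, Gamma}
Common ancestors: {Beta, Epsilon, Lambda}
Walk up from Gamma: Gamma (not in ancestors of Iota), Delta (not in ancestors of Iota), Lambda (in ancestors of Iota), Epsilon (in ancestors of Iota), Beta (in ancestors of Iota)
Deepest common ancestor (LCA) = Lambda

Answer: Lambda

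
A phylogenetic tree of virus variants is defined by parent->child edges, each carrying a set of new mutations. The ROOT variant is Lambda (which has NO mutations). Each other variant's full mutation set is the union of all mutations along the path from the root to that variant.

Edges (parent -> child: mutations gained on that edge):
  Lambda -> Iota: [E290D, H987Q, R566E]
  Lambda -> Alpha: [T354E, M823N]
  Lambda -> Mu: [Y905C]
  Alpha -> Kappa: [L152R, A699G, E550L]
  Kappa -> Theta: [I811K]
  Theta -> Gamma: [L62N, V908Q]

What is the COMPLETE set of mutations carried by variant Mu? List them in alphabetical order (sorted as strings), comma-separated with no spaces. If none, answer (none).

Answer: Y905C

Derivation:
At Lambda: gained [] -> total []
At Mu: gained ['Y905C'] -> total ['Y905C']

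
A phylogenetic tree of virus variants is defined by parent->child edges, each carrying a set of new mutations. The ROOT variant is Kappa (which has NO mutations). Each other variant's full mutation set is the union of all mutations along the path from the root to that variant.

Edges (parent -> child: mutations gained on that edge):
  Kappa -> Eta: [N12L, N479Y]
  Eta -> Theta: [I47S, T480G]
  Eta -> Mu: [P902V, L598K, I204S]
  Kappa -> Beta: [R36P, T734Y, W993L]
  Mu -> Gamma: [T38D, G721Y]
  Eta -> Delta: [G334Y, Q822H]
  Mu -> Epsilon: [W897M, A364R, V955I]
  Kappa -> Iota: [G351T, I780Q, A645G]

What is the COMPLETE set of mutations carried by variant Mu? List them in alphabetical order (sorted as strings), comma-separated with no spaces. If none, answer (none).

Answer: I204S,L598K,N12L,N479Y,P902V

Derivation:
At Kappa: gained [] -> total []
At Eta: gained ['N12L', 'N479Y'] -> total ['N12L', 'N479Y']
At Mu: gained ['P902V', 'L598K', 'I204S'] -> total ['I204S', 'L598K', 'N12L', 'N479Y', 'P902V']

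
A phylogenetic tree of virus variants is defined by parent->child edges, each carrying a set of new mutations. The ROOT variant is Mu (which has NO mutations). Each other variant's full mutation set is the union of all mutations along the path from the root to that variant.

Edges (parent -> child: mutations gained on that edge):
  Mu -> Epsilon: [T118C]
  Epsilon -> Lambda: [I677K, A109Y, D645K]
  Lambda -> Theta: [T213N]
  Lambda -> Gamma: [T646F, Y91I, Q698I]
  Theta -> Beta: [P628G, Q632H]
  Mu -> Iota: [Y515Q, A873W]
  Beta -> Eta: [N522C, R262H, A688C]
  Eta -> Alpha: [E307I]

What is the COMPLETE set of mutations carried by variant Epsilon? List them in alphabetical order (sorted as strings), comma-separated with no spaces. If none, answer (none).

Answer: T118C

Derivation:
At Mu: gained [] -> total []
At Epsilon: gained ['T118C'] -> total ['T118C']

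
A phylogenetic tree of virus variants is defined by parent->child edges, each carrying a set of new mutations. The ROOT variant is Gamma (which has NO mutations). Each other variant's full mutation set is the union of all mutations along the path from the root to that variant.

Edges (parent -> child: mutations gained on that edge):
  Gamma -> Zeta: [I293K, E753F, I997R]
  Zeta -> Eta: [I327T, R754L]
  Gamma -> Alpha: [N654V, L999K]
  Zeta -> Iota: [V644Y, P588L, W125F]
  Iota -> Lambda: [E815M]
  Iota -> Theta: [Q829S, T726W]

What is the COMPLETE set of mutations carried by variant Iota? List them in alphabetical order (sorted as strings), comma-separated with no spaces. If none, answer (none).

At Gamma: gained [] -> total []
At Zeta: gained ['I293K', 'E753F', 'I997R'] -> total ['E753F', 'I293K', 'I997R']
At Iota: gained ['V644Y', 'P588L', 'W125F'] -> total ['E753F', 'I293K', 'I997R', 'P588L', 'V644Y', 'W125F']

Answer: E753F,I293K,I997R,P588L,V644Y,W125F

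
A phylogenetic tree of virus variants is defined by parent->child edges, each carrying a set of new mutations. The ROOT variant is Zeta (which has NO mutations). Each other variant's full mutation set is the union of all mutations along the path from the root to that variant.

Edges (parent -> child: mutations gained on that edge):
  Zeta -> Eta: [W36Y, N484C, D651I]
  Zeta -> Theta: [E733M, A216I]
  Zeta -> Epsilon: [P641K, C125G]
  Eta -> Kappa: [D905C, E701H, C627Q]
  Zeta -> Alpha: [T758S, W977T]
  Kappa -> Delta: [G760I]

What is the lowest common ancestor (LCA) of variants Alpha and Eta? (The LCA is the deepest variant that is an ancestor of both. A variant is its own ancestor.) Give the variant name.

Answer: Zeta

Derivation:
Path from root to Alpha: Zeta -> Alpha
  ancestors of Alpha: {Zeta, Alpha}
Path from root to Eta: Zeta -> Eta
  ancestors of Eta: {Zeta, Eta}
Common ancestors: {Zeta}
Walk up from Eta: Eta (not in ancestors of Alpha), Zeta (in ancestors of Alpha)
Deepest common ancestor (LCA) = Zeta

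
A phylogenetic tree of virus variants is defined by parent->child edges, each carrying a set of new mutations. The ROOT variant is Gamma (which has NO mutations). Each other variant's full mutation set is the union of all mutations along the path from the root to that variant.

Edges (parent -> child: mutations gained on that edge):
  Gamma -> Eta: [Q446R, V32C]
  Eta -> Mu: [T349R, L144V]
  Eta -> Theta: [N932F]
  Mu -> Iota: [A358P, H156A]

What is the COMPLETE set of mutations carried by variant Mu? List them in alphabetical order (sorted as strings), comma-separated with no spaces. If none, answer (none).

Answer: L144V,Q446R,T349R,V32C

Derivation:
At Gamma: gained [] -> total []
At Eta: gained ['Q446R', 'V32C'] -> total ['Q446R', 'V32C']
At Mu: gained ['T349R', 'L144V'] -> total ['L144V', 'Q446R', 'T349R', 'V32C']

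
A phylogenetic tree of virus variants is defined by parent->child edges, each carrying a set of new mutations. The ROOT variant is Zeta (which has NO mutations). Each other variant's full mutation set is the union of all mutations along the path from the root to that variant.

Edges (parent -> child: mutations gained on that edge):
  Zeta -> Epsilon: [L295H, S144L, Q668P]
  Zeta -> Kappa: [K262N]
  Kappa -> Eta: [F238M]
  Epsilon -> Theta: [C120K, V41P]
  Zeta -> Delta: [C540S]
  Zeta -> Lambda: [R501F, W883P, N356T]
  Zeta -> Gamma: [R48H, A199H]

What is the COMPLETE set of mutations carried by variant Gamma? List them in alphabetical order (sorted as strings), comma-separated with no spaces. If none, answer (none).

At Zeta: gained [] -> total []
At Gamma: gained ['R48H', 'A199H'] -> total ['A199H', 'R48H']

Answer: A199H,R48H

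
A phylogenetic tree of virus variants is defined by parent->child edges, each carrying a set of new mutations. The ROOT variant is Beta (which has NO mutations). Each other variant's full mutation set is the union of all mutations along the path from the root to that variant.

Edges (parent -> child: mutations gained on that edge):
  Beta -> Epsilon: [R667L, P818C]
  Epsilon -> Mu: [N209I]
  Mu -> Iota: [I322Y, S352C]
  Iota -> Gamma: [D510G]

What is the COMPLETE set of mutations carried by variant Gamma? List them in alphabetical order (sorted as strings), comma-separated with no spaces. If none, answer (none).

At Beta: gained [] -> total []
At Epsilon: gained ['R667L', 'P818C'] -> total ['P818C', 'R667L']
At Mu: gained ['N209I'] -> total ['N209I', 'P818C', 'R667L']
At Iota: gained ['I322Y', 'S352C'] -> total ['I322Y', 'N209I', 'P818C', 'R667L', 'S352C']
At Gamma: gained ['D510G'] -> total ['D510G', 'I322Y', 'N209I', 'P818C', 'R667L', 'S352C']

Answer: D510G,I322Y,N209I,P818C,R667L,S352C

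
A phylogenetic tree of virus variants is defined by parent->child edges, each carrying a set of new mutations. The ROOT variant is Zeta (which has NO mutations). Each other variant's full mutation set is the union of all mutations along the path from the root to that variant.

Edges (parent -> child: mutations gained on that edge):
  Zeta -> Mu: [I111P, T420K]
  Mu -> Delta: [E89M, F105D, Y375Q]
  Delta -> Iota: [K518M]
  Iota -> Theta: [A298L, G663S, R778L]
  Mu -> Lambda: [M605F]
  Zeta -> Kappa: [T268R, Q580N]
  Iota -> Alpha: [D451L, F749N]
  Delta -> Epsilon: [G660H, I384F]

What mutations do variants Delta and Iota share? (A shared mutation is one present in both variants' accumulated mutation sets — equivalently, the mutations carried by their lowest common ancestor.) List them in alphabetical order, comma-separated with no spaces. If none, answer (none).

Accumulating mutations along path to Delta:
  At Zeta: gained [] -> total []
  At Mu: gained ['I111P', 'T420K'] -> total ['I111P', 'T420K']
  At Delta: gained ['E89M', 'F105D', 'Y375Q'] -> total ['E89M', 'F105D', 'I111P', 'T420K', 'Y375Q']
Mutations(Delta) = ['E89M', 'F105D', 'I111P', 'T420K', 'Y375Q']
Accumulating mutations along path to Iota:
  At Zeta: gained [] -> total []
  At Mu: gained ['I111P', 'T420K'] -> total ['I111P', 'T420K']
  At Delta: gained ['E89M', 'F105D', 'Y375Q'] -> total ['E89M', 'F105D', 'I111P', 'T420K', 'Y375Q']
  At Iota: gained ['K518M'] -> total ['E89M', 'F105D', 'I111P', 'K518M', 'T420K', 'Y375Q']
Mutations(Iota) = ['E89M', 'F105D', 'I111P', 'K518M', 'T420K', 'Y375Q']
Intersection: ['E89M', 'F105D', 'I111P', 'T420K', 'Y375Q'] ∩ ['E89M', 'F105D', 'I111P', 'K518M', 'T420K', 'Y375Q'] = ['E89M', 'F105D', 'I111P', 'T420K', 'Y375Q']

Answer: E89M,F105D,I111P,T420K,Y375Q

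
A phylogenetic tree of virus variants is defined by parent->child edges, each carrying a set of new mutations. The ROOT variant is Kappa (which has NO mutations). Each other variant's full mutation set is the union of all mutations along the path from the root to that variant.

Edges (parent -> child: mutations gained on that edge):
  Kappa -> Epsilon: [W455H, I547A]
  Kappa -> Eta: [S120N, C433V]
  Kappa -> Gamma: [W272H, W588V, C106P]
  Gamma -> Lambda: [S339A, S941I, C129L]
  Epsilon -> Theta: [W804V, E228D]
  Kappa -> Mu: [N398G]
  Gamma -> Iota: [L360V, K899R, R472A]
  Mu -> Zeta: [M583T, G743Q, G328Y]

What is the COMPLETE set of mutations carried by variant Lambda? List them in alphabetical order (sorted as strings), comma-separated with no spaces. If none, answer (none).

Answer: C106P,C129L,S339A,S941I,W272H,W588V

Derivation:
At Kappa: gained [] -> total []
At Gamma: gained ['W272H', 'W588V', 'C106P'] -> total ['C106P', 'W272H', 'W588V']
At Lambda: gained ['S339A', 'S941I', 'C129L'] -> total ['C106P', 'C129L', 'S339A', 'S941I', 'W272H', 'W588V']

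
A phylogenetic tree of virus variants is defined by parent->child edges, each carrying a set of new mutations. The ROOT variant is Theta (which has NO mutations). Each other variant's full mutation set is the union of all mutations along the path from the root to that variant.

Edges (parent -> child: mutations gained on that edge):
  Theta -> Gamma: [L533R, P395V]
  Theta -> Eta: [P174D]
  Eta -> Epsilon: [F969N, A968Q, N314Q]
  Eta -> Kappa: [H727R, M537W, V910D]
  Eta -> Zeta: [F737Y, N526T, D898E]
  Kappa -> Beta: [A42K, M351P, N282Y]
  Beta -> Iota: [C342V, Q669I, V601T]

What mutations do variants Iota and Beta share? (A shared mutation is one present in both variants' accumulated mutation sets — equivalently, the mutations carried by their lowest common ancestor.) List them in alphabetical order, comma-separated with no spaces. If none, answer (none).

Accumulating mutations along path to Iota:
  At Theta: gained [] -> total []
  At Eta: gained ['P174D'] -> total ['P174D']
  At Kappa: gained ['H727R', 'M537W', 'V910D'] -> total ['H727R', 'M537W', 'P174D', 'V910D']
  At Beta: gained ['A42K', 'M351P', 'N282Y'] -> total ['A42K', 'H727R', 'M351P', 'M537W', 'N282Y', 'P174D', 'V910D']
  At Iota: gained ['C342V', 'Q669I', 'V601T'] -> total ['A42K', 'C342V', 'H727R', 'M351P', 'M537W', 'N282Y', 'P174D', 'Q669I', 'V601T', 'V910D']
Mutations(Iota) = ['A42K', 'C342V', 'H727R', 'M351P', 'M537W', 'N282Y', 'P174D', 'Q669I', 'V601T', 'V910D']
Accumulating mutations along path to Beta:
  At Theta: gained [] -> total []
  At Eta: gained ['P174D'] -> total ['P174D']
  At Kappa: gained ['H727R', 'M537W', 'V910D'] -> total ['H727R', 'M537W', 'P174D', 'V910D']
  At Beta: gained ['A42K', 'M351P', 'N282Y'] -> total ['A42K', 'H727R', 'M351P', 'M537W', 'N282Y', 'P174D', 'V910D']
Mutations(Beta) = ['A42K', 'H727R', 'M351P', 'M537W', 'N282Y', 'P174D', 'V910D']
Intersection: ['A42K', 'C342V', 'H727R', 'M351P', 'M537W', 'N282Y', 'P174D', 'Q669I', 'V601T', 'V910D'] ∩ ['A42K', 'H727R', 'M351P', 'M537W', 'N282Y', 'P174D', 'V910D'] = ['A42K', 'H727R', 'M351P', 'M537W', 'N282Y', 'P174D', 'V910D']

Answer: A42K,H727R,M351P,M537W,N282Y,P174D,V910D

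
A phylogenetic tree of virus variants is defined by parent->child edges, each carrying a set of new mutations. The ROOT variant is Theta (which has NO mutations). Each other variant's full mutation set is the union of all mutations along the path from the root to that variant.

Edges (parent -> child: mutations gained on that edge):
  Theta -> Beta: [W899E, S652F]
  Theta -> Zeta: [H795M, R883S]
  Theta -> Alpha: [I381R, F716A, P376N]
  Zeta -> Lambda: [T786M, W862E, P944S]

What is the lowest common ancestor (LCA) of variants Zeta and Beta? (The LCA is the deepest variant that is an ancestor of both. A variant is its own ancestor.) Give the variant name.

Path from root to Zeta: Theta -> Zeta
  ancestors of Zeta: {Theta, Zeta}
Path from root to Beta: Theta -> Beta
  ancestors of Beta: {Theta, Beta}
Common ancestors: {Theta}
Walk up from Beta: Beta (not in ancestors of Zeta), Theta (in ancestors of Zeta)
Deepest common ancestor (LCA) = Theta

Answer: Theta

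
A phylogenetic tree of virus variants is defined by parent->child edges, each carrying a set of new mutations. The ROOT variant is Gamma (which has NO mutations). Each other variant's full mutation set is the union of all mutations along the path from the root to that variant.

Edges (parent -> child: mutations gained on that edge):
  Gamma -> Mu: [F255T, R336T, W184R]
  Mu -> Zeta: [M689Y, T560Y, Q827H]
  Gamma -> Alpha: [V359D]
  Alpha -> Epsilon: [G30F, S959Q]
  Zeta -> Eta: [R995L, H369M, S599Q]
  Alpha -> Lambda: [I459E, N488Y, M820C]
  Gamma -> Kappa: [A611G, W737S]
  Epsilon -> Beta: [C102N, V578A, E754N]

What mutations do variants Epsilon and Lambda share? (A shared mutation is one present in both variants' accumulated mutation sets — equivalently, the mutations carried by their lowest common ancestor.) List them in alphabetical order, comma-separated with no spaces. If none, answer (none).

Accumulating mutations along path to Epsilon:
  At Gamma: gained [] -> total []
  At Alpha: gained ['V359D'] -> total ['V359D']
  At Epsilon: gained ['G30F', 'S959Q'] -> total ['G30F', 'S959Q', 'V359D']
Mutations(Epsilon) = ['G30F', 'S959Q', 'V359D']
Accumulating mutations along path to Lambda:
  At Gamma: gained [] -> total []
  At Alpha: gained ['V359D'] -> total ['V359D']
  At Lambda: gained ['I459E', 'N488Y', 'M820C'] -> total ['I459E', 'M820C', 'N488Y', 'V359D']
Mutations(Lambda) = ['I459E', 'M820C', 'N488Y', 'V359D']
Intersection: ['G30F', 'S959Q', 'V359D'] ∩ ['I459E', 'M820C', 'N488Y', 'V359D'] = ['V359D']

Answer: V359D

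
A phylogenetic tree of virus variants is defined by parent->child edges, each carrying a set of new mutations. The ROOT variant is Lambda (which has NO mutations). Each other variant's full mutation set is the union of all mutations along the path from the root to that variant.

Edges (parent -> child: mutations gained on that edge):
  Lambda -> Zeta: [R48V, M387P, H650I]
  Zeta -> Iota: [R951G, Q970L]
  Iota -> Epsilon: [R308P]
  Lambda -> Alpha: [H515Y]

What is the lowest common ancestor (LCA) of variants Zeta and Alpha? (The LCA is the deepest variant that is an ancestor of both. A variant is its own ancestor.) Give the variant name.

Path from root to Zeta: Lambda -> Zeta
  ancestors of Zeta: {Lambda, Zeta}
Path from root to Alpha: Lambda -> Alpha
  ancestors of Alpha: {Lambda, Alpha}
Common ancestors: {Lambda}
Walk up from Alpha: Alpha (not in ancestors of Zeta), Lambda (in ancestors of Zeta)
Deepest common ancestor (LCA) = Lambda

Answer: Lambda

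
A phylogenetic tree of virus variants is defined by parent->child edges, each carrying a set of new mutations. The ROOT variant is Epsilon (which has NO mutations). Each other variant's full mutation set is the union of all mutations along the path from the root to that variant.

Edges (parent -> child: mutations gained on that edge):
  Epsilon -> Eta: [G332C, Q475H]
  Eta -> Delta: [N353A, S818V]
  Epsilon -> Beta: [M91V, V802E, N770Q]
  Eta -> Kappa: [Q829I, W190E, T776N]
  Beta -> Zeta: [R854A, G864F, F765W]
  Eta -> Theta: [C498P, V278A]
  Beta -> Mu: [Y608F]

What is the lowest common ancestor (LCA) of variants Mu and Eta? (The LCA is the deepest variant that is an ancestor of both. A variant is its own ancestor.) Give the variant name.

Answer: Epsilon

Derivation:
Path from root to Mu: Epsilon -> Beta -> Mu
  ancestors of Mu: {Epsilon, Beta, Mu}
Path from root to Eta: Epsilon -> Eta
  ancestors of Eta: {Epsilon, Eta}
Common ancestors: {Epsilon}
Walk up from Eta: Eta (not in ancestors of Mu), Epsilon (in ancestors of Mu)
Deepest common ancestor (LCA) = Epsilon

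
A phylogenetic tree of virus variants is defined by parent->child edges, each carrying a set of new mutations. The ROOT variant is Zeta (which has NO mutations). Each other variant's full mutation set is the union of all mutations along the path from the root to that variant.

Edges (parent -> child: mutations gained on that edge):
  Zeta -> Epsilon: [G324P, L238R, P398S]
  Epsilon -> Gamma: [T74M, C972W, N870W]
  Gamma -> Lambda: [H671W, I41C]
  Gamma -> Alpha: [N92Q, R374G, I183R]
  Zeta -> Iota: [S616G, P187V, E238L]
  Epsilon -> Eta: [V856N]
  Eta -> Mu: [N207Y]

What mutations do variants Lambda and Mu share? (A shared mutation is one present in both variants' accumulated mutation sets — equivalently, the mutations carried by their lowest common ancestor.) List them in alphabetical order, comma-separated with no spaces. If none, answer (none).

Accumulating mutations along path to Lambda:
  At Zeta: gained [] -> total []
  At Epsilon: gained ['G324P', 'L238R', 'P398S'] -> total ['G324P', 'L238R', 'P398S']
  At Gamma: gained ['T74M', 'C972W', 'N870W'] -> total ['C972W', 'G324P', 'L238R', 'N870W', 'P398S', 'T74M']
  At Lambda: gained ['H671W', 'I41C'] -> total ['C972W', 'G324P', 'H671W', 'I41C', 'L238R', 'N870W', 'P398S', 'T74M']
Mutations(Lambda) = ['C972W', 'G324P', 'H671W', 'I41C', 'L238R', 'N870W', 'P398S', 'T74M']
Accumulating mutations along path to Mu:
  At Zeta: gained [] -> total []
  At Epsilon: gained ['G324P', 'L238R', 'P398S'] -> total ['G324P', 'L238R', 'P398S']
  At Eta: gained ['V856N'] -> total ['G324P', 'L238R', 'P398S', 'V856N']
  At Mu: gained ['N207Y'] -> total ['G324P', 'L238R', 'N207Y', 'P398S', 'V856N']
Mutations(Mu) = ['G324P', 'L238R', 'N207Y', 'P398S', 'V856N']
Intersection: ['C972W', 'G324P', 'H671W', 'I41C', 'L238R', 'N870W', 'P398S', 'T74M'] ∩ ['G324P', 'L238R', 'N207Y', 'P398S', 'V856N'] = ['G324P', 'L238R', 'P398S']

Answer: G324P,L238R,P398S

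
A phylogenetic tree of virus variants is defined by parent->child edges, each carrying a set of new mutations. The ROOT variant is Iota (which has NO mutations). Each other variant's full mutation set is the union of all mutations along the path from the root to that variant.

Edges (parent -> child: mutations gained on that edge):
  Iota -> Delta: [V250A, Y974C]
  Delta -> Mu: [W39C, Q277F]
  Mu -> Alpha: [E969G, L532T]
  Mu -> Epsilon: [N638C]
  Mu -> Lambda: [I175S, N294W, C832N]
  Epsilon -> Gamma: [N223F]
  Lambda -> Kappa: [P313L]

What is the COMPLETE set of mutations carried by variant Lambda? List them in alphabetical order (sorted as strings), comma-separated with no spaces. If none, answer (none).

At Iota: gained [] -> total []
At Delta: gained ['V250A', 'Y974C'] -> total ['V250A', 'Y974C']
At Mu: gained ['W39C', 'Q277F'] -> total ['Q277F', 'V250A', 'W39C', 'Y974C']
At Lambda: gained ['I175S', 'N294W', 'C832N'] -> total ['C832N', 'I175S', 'N294W', 'Q277F', 'V250A', 'W39C', 'Y974C']

Answer: C832N,I175S,N294W,Q277F,V250A,W39C,Y974C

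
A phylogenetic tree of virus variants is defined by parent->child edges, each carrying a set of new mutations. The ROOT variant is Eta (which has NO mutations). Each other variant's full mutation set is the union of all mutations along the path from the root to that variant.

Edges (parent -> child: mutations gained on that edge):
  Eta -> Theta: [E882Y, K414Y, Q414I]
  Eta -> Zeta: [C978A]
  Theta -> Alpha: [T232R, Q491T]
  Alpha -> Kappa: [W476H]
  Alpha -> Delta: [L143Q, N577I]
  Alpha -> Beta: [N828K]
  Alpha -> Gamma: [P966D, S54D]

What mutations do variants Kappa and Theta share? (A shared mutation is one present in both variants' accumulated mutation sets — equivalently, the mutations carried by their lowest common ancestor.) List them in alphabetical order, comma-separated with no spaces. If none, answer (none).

Accumulating mutations along path to Kappa:
  At Eta: gained [] -> total []
  At Theta: gained ['E882Y', 'K414Y', 'Q414I'] -> total ['E882Y', 'K414Y', 'Q414I']
  At Alpha: gained ['T232R', 'Q491T'] -> total ['E882Y', 'K414Y', 'Q414I', 'Q491T', 'T232R']
  At Kappa: gained ['W476H'] -> total ['E882Y', 'K414Y', 'Q414I', 'Q491T', 'T232R', 'W476H']
Mutations(Kappa) = ['E882Y', 'K414Y', 'Q414I', 'Q491T', 'T232R', 'W476H']
Accumulating mutations along path to Theta:
  At Eta: gained [] -> total []
  At Theta: gained ['E882Y', 'K414Y', 'Q414I'] -> total ['E882Y', 'K414Y', 'Q414I']
Mutations(Theta) = ['E882Y', 'K414Y', 'Q414I']
Intersection: ['E882Y', 'K414Y', 'Q414I', 'Q491T', 'T232R', 'W476H'] ∩ ['E882Y', 'K414Y', 'Q414I'] = ['E882Y', 'K414Y', 'Q414I']

Answer: E882Y,K414Y,Q414I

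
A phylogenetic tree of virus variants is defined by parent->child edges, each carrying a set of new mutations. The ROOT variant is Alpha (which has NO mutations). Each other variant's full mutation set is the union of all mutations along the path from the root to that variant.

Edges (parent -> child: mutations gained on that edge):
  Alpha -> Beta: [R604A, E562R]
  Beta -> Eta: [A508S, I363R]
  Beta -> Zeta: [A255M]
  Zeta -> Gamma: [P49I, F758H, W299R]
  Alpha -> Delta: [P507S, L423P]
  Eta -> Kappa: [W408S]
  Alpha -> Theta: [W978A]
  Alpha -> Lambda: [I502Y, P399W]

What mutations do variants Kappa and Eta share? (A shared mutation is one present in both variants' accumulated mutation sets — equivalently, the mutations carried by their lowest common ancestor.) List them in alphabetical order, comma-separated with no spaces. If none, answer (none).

Answer: A508S,E562R,I363R,R604A

Derivation:
Accumulating mutations along path to Kappa:
  At Alpha: gained [] -> total []
  At Beta: gained ['R604A', 'E562R'] -> total ['E562R', 'R604A']
  At Eta: gained ['A508S', 'I363R'] -> total ['A508S', 'E562R', 'I363R', 'R604A']
  At Kappa: gained ['W408S'] -> total ['A508S', 'E562R', 'I363R', 'R604A', 'W408S']
Mutations(Kappa) = ['A508S', 'E562R', 'I363R', 'R604A', 'W408S']
Accumulating mutations along path to Eta:
  At Alpha: gained [] -> total []
  At Beta: gained ['R604A', 'E562R'] -> total ['E562R', 'R604A']
  At Eta: gained ['A508S', 'I363R'] -> total ['A508S', 'E562R', 'I363R', 'R604A']
Mutations(Eta) = ['A508S', 'E562R', 'I363R', 'R604A']
Intersection: ['A508S', 'E562R', 'I363R', 'R604A', 'W408S'] ∩ ['A508S', 'E562R', 'I363R', 'R604A'] = ['A508S', 'E562R', 'I363R', 'R604A']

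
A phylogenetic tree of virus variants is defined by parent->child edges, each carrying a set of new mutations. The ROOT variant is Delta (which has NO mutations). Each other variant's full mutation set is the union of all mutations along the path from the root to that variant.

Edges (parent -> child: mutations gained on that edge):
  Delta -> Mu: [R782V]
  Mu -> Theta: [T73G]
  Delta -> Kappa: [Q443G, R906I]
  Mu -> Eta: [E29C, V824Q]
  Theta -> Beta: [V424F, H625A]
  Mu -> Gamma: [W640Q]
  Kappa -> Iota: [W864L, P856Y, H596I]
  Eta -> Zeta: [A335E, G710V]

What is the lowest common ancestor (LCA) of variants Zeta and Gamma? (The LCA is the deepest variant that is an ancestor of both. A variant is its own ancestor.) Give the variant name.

Answer: Mu

Derivation:
Path from root to Zeta: Delta -> Mu -> Eta -> Zeta
  ancestors of Zeta: {Delta, Mu, Eta, Zeta}
Path from root to Gamma: Delta -> Mu -> Gamma
  ancestors of Gamma: {Delta, Mu, Gamma}
Common ancestors: {Delta, Mu}
Walk up from Gamma: Gamma (not in ancestors of Zeta), Mu (in ancestors of Zeta), Delta (in ancestors of Zeta)
Deepest common ancestor (LCA) = Mu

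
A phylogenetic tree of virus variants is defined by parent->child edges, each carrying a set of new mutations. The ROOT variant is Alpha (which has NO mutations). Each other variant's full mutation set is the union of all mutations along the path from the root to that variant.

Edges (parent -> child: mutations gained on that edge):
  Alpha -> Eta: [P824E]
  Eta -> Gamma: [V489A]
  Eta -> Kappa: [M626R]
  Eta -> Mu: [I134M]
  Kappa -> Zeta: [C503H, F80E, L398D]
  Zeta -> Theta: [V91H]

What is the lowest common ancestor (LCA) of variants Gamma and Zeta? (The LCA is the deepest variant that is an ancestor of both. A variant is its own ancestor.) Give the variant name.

Path from root to Gamma: Alpha -> Eta -> Gamma
  ancestors of Gamma: {Alpha, Eta, Gamma}
Path from root to Zeta: Alpha -> Eta -> Kappa -> Zeta
  ancestors of Zeta: {Alpha, Eta, Kappa, Zeta}
Common ancestors: {Alpha, Eta}
Walk up from Zeta: Zeta (not in ancestors of Gamma), Kappa (not in ancestors of Gamma), Eta (in ancestors of Gamma), Alpha (in ancestors of Gamma)
Deepest common ancestor (LCA) = Eta

Answer: Eta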